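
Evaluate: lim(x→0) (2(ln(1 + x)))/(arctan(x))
This is a 0/0 indeterminate form.

Apply L'Hôpital's rule: differentiate numerator and denominator separately.
  f(x) = 2·ln(x + 1)   ⇒   f'(x) = 2/(x + 1)
  g(x) = atan(x)   ⇒   g'(x) = 1/(x^2 + 1)
  lim(x→0) f'(x)/g'(x) = lim(x→0) (2/(x + 1))/(1/(x^2 + 1))
  = 2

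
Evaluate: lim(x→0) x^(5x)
This is an exponential indeterminate form.

For exponential indeterminate forms, take the natural log:
  Let L = lim(x→0) x^(5x)
  Then ln(L) = lim(x→0) [exponent × ln(base)]
  Evaluate using L'Hôpital or standard limits, then exponentiate.
  L = 1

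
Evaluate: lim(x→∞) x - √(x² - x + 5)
This is an ∞-∞ indeterminate form.

Combine fractions or rationalize to convert ∞-∞ to 0/0 form:
  lim(x→∞) x - √(x² - x + 5) = 1/2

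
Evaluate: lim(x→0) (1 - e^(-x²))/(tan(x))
This is a 0/0 indeterminate form.

Apply L'Hôpital's rule: differentiate numerator and denominator separately.
  f(x) = 1 - e^(-x^2)   ⇒   f'(x) = 2·x·e^(-x^2)
  g(x) = tan(x)   ⇒   g'(x) = tan(x)^2 + 1
  lim(x→0) f'(x)/g'(x) = lim(x→0) (2·x·e^(-x^2))/(tan(x)^2 + 1)
  = 0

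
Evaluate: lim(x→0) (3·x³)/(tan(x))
This is a 0/0 indeterminate form.

Apply L'Hôpital's rule: differentiate numerator and denominator separately.
  f(x) = 3·x^3   ⇒   f'(x) = 9·x^2
  g(x) = tan(x)   ⇒   g'(x) = tan(x)^2 + 1
  lim(x→0) f'(x)/g'(x) = lim(x→0) (9·x^2)/(tan(x)^2 + 1)
  = 0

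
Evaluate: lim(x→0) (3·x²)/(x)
This is a 0/0 indeterminate form.

Apply L'Hôpital's rule: differentiate numerator and denominator separately.
  f(x) = 3·x^2   ⇒   f'(x) = 6·x
  g(x) = x   ⇒   g'(x) = 1
  lim(x→0) f'(x)/g'(x) = lim(x→0) (6·x)/(1)
  = 0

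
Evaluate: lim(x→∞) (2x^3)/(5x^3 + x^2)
This is an ∞/∞ indeterminate form.

Apply L'Hôpital's rule: differentiate numerator and denominator separately.
  f(x) = 2·x^3   ⇒   f'(x) = 6·x^2
  g(x) = 5·x^3 + x^2   ⇒   g'(x) = 15·x^2 + 2·x
  lim(x→∞) f'(x)/g'(x) = lim(x→∞) (6·x^2)/(15·x^2 + 2·x)
  = 2/5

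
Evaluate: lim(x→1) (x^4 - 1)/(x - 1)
This is a standard limit.

Factor or rationalize the expression:
  lim(x→1) (x^4 - 1)/(x - 1) = 4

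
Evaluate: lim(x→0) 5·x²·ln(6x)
This is a 0·∞ indeterminate form.

Rewrite 0·∞ as a quotient (0/0 or ∞/∞ form), then apply L'Hôpital's rule:
  lim(x→0) 5·x²·ln(6x) = 0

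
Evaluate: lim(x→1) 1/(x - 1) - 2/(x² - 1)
This is an ∞-∞ indeterminate form.

Combine fractions or rationalize to convert ∞-∞ to 0/0 form:
  lim(x→1) 1/(x - 1) - 2/(x² - 1) = 1/2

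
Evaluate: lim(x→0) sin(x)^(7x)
This is an exponential indeterminate form.

For exponential indeterminate forms, take the natural log:
  Let L = lim(x→0) sin(x)^(7x)
  Then ln(L) = lim(x→0) [exponent × ln(base)]
  Evaluate using L'Hôpital or standard limits, then exponentiate.
  L = 1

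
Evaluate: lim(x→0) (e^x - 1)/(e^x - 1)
This is a 0/0 indeterminate form.

Apply L'Hôpital's rule: differentiate numerator and denominator separately.
  f(x) = e^(x) - 1   ⇒   f'(x) = e^(x)
  g(x) = e^(x) - 1   ⇒   g'(x) = e^(x)
  lim(x→0) f'(x)/g'(x) = lim(x→0) (e^(x))/(e^(x))
  = 1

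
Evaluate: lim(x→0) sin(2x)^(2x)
This is an exponential indeterminate form.

For exponential indeterminate forms, take the natural log:
  Let L = lim(x→0) sin(2x)^(2x)
  Then ln(L) = lim(x→0) [exponent × ln(base)]
  Evaluate using L'Hôpital or standard limits, then exponentiate.
  L = 1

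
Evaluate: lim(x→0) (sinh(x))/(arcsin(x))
This is a 0/0 indeterminate form.

Apply L'Hôpital's rule: differentiate numerator and denominator separately.
  f(x) = sinh(x)   ⇒   f'(x) = cosh(x)
  g(x) = asin(x)   ⇒   g'(x) = 1/sqrt(1 - x^2)
  lim(x→0) f'(x)/g'(x) = lim(x→0) (cosh(x))/(1/sqrt(1 - x^2))
  = 1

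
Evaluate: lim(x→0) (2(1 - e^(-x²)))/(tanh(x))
This is a 0/0 indeterminate form.

Apply L'Hôpital's rule: differentiate numerator and denominator separately.
  f(x) = 2 - 2·e^(-x^2)   ⇒   f'(x) = 4·x·e^(-x^2)
  g(x) = tanh(x)   ⇒   g'(x) = 1 - tanh(x)^2
  lim(x→0) f'(x)/g'(x) = lim(x→0) (4·x·e^(-x^2))/(1 - tanh(x)^2)
  = 0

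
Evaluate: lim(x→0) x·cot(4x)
This is a 0·∞ indeterminate form.

Rewrite 0·∞ as a quotient (0/0 or ∞/∞ form), then apply L'Hôpital's rule:
  lim(x→0) x·cot(4x) = 1/4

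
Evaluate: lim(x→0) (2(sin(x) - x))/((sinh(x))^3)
This is a 0/0 indeterminate form.

Apply L'Hôpital's rule: differentiate numerator and denominator separately.
  f(x) = -2·x + 2·sin(x)   ⇒   f'(x) = 2·cos(x) - 2
  g(x) = sinh(x)^3   ⇒   g'(x) = 3·sinh(x)^2·cosh(x)
  lim(x→0) f'(x)/g'(x) = lim(x→0) (2·cos(x) - 2)/(3·sinh(x)^2·cosh(x))
  = -1/3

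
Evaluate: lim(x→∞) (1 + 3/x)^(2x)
This is an exponential indeterminate form.

For exponential indeterminate forms, take the natural log:
  Let L = lim(x→∞) (1 + 3/x)^(2x)
  Then ln(L) = lim(x→∞) [exponent × ln(base)]
  Evaluate using L'Hôpital or standard limits, then exponentiate.
  L = e^(6)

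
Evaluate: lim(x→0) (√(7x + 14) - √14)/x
This is a standard limit.

Factor or rationalize the expression:
  lim(x→0) (√(7x + 14) - √14)/x = sqrt(14)/4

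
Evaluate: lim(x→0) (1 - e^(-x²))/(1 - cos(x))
This is a 0/0 indeterminate form.

Apply L'Hôpital's rule: differentiate numerator and denominator separately.
  f(x) = 1 - e^(-x^2)   ⇒   f'(x) = 2·x·e^(-x^2)
  g(x) = 1 - cos(x)   ⇒   g'(x) = sin(x)
  lim(x→0) f'(x)/g'(x) = lim(x→0) (2·x·e^(-x^2))/(sin(x))
  = 2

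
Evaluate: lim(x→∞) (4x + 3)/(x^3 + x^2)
This is an ∞/∞ indeterminate form.

Apply L'Hôpital's rule: differentiate numerator and denominator separately.
  f(x) = 4·x + 3   ⇒   f'(x) = 4
  g(x) = x^3 + x^2   ⇒   g'(x) = 3·x^2 + 2·x
  lim(x→∞) f'(x)/g'(x) = lim(x→∞) (4)/(3·x^2 + 2·x)
  = 0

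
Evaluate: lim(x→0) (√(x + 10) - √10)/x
This is a standard limit.

Factor or rationalize the expression:
  lim(x→0) (√(x + 10) - √10)/x = sqrt(10)/20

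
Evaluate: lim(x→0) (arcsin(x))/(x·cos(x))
This is a 0/0 indeterminate form.

Apply L'Hôpital's rule: differentiate numerator and denominator separately.
  f(x) = asin(x)   ⇒   f'(x) = 1/sqrt(1 - x^2)
  g(x) = x·cos(x)   ⇒   g'(x) = -x·sin(x) + cos(x)
  lim(x→0) f'(x)/g'(x) = lim(x→0) (1/sqrt(1 - x^2))/(-x·sin(x) + cos(x))
  = 1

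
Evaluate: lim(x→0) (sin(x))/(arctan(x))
This is a 0/0 indeterminate form.

Apply L'Hôpital's rule: differentiate numerator and denominator separately.
  f(x) = sin(x)   ⇒   f'(x) = cos(x)
  g(x) = atan(x)   ⇒   g'(x) = 1/(x^2 + 1)
  lim(x→0) f'(x)/g'(x) = lim(x→0) (cos(x))/(1/(x^2 + 1))
  = 1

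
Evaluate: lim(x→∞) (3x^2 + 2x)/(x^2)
This is an ∞/∞ indeterminate form.

Apply L'Hôpital's rule: differentiate numerator and denominator separately.
  f(x) = 3·x^2 + 2·x   ⇒   f'(x) = 6·x + 2
  g(x) = x^2   ⇒   g'(x) = 2·x
  lim(x→∞) f'(x)/g'(x) = lim(x→∞) (6·x + 2)/(2·x)
  = 3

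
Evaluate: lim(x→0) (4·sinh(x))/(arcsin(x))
This is a 0/0 indeterminate form.

Apply L'Hôpital's rule: differentiate numerator and denominator separately.
  f(x) = 4·sinh(x)   ⇒   f'(x) = 4·cosh(x)
  g(x) = asin(x)   ⇒   g'(x) = 1/sqrt(1 - x^2)
  lim(x→0) f'(x)/g'(x) = lim(x→0) (4·cosh(x))/(1/sqrt(1 - x^2))
  = 4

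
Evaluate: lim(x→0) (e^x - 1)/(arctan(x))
This is a 0/0 indeterminate form.

Apply L'Hôpital's rule: differentiate numerator and denominator separately.
  f(x) = e^(x) - 1   ⇒   f'(x) = e^(x)
  g(x) = atan(x)   ⇒   g'(x) = 1/(x^2 + 1)
  lim(x→0) f'(x)/g'(x) = lim(x→0) (e^(x))/(1/(x^2 + 1))
  = 1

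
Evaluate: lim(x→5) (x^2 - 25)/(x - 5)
This is a standard limit.

Factor or rationalize the expression:
  lim(x→5) (x^2 - 25)/(x - 5) = 10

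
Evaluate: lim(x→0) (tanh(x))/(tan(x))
This is a 0/0 indeterminate form.

Apply L'Hôpital's rule: differentiate numerator and denominator separately.
  f(x) = tanh(x)   ⇒   f'(x) = 1 - tanh(x)^2
  g(x) = tan(x)   ⇒   g'(x) = tan(x)^2 + 1
  lim(x→0) f'(x)/g'(x) = lim(x→0) (1 - tanh(x)^2)/(tan(x)^2 + 1)
  = 1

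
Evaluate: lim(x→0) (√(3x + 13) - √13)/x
This is a standard limit.

Factor or rationalize the expression:
  lim(x→0) (√(3x + 13) - √13)/x = 3·sqrt(13)/26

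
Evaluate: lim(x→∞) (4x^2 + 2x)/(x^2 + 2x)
This is an ∞/∞ indeterminate form.

Apply L'Hôpital's rule: differentiate numerator and denominator separately.
  f(x) = 4·x^2 + 2·x   ⇒   f'(x) = 8·x + 2
  g(x) = x^2 + 2·x   ⇒   g'(x) = 2·x + 2
  lim(x→∞) f'(x)/g'(x) = lim(x→∞) (8·x + 2)/(2·x + 2)
  = 4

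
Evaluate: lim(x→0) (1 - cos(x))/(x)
This is a 0/0 indeterminate form.

Apply L'Hôpital's rule: differentiate numerator and denominator separately.
  f(x) = 1 - cos(x)   ⇒   f'(x) = sin(x)
  g(x) = x   ⇒   g'(x) = 1
  lim(x→0) f'(x)/g'(x) = lim(x→0) (sin(x))/(1)
  = 0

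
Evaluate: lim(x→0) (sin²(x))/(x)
This is a 0/0 indeterminate form.

Apply L'Hôpital's rule: differentiate numerator and denominator separately.
  f(x) = sin(x)^2   ⇒   f'(x) = 2·sin(x)·cos(x)
  g(x) = x   ⇒   g'(x) = 1
  lim(x→0) f'(x)/g'(x) = lim(x→0) (2·sin(x)·cos(x))/(1)
  = 0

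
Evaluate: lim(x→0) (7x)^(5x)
This is an exponential indeterminate form.

For exponential indeterminate forms, take the natural log:
  Let L = lim(x→0) (7x)^(5x)
  Then ln(L) = lim(x→0) [exponent × ln(base)]
  Evaluate using L'Hôpital or standard limits, then exponentiate.
  L = 1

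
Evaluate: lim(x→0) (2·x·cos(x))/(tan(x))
This is a 0/0 indeterminate form.

Apply L'Hôpital's rule: differentiate numerator and denominator separately.
  f(x) = 2·x·cos(x)   ⇒   f'(x) = -2·x·sin(x) + 2·cos(x)
  g(x) = tan(x)   ⇒   g'(x) = tan(x)^2 + 1
  lim(x→0) f'(x)/g'(x) = lim(x→0) (-2·x·sin(x) + 2·cos(x))/(tan(x)^2 + 1)
  = 2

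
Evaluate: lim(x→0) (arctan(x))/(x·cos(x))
This is a 0/0 indeterminate form.

Apply L'Hôpital's rule: differentiate numerator and denominator separately.
  f(x) = atan(x)   ⇒   f'(x) = 1/(x^2 + 1)
  g(x) = x·cos(x)   ⇒   g'(x) = -x·sin(x) + cos(x)
  lim(x→0) f'(x)/g'(x) = lim(x→0) (1/(x^2 + 1))/(-x·sin(x) + cos(x))
  = 1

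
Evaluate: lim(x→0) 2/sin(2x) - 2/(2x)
This is an ∞-∞ indeterminate form.

Combine fractions or rationalize to convert ∞-∞ to 0/0 form:
  lim(x→0) 2/sin(2x) - 2/(2x) = 0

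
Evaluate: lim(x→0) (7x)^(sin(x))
This is an exponential indeterminate form.

For exponential indeterminate forms, take the natural log:
  Let L = lim(x→0) (7x)^(sin(x))
  Then ln(L) = lim(x→0) [exponent × ln(base)]
  Evaluate using L'Hôpital or standard limits, then exponentiate.
  L = 1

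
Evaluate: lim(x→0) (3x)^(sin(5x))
This is an exponential indeterminate form.

For exponential indeterminate forms, take the natural log:
  Let L = lim(x→0) (3x)^(sin(5x))
  Then ln(L) = lim(x→0) [exponent × ln(base)]
  Evaluate using L'Hôpital or standard limits, then exponentiate.
  L = 1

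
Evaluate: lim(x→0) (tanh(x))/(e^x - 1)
This is a 0/0 indeterminate form.

Apply L'Hôpital's rule: differentiate numerator and denominator separately.
  f(x) = tanh(x)   ⇒   f'(x) = 1 - tanh(x)^2
  g(x) = e^(x) - 1   ⇒   g'(x) = e^(x)
  lim(x→0) f'(x)/g'(x) = lim(x→0) (1 - tanh(x)^2)/(e^(x))
  = 1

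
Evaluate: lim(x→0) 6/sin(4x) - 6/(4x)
This is an ∞-∞ indeterminate form.

Combine fractions or rationalize to convert ∞-∞ to 0/0 form:
  lim(x→0) 6/sin(4x) - 6/(4x) = 0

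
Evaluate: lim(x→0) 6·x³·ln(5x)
This is a 0·∞ indeterminate form.

Rewrite 0·∞ as a quotient (0/0 or ∞/∞ form), then apply L'Hôpital's rule:
  lim(x→0) 6·x³·ln(5x) = 0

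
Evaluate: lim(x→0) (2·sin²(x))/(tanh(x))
This is a 0/0 indeterminate form.

Apply L'Hôpital's rule: differentiate numerator and denominator separately.
  f(x) = 2·sin(x)^2   ⇒   f'(x) = 4·sin(x)·cos(x)
  g(x) = tanh(x)   ⇒   g'(x) = 1 - tanh(x)^2
  lim(x→0) f'(x)/g'(x) = lim(x→0) (4·sin(x)·cos(x))/(1 - tanh(x)^2)
  = 0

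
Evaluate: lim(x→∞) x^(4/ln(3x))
This is an exponential indeterminate form.

For exponential indeterminate forms, take the natural log:
  Let L = lim(x→∞) x^(4/ln(3x))
  Then ln(L) = lim(x→∞) [exponent × ln(base)]
  Evaluate using L'Hôpital or standard limits, then exponentiate.
  L = e^(4)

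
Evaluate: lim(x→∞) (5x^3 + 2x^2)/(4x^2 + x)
This is an ∞/∞ indeterminate form.

Apply L'Hôpital's rule: differentiate numerator and denominator separately.
  f(x) = 5·x^3 + 2·x^2   ⇒   f'(x) = 15·x^2 + 4·x
  g(x) = 4·x^2 + x   ⇒   g'(x) = 8·x + 1
  lim(x→∞) f'(x)/g'(x) = lim(x→∞) (15·x^2 + 4·x)/(8·x + 1)
  = ∞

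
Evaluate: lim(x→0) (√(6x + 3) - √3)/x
This is a standard limit.

Factor or rationalize the expression:
  lim(x→0) (√(6x + 3) - √3)/x = sqrt(3)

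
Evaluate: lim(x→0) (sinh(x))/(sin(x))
This is a 0/0 indeterminate form.

Apply L'Hôpital's rule: differentiate numerator and denominator separately.
  f(x) = sinh(x)   ⇒   f'(x) = cosh(x)
  g(x) = sin(x)   ⇒   g'(x) = cos(x)
  lim(x→0) f'(x)/g'(x) = lim(x→0) (cosh(x))/(cos(x))
  = 1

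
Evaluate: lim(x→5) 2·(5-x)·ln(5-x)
This is a 0·∞ indeterminate form.

Rewrite 0·∞ as a quotient (0/0 or ∞/∞ form), then apply L'Hôpital's rule:
  lim(x→5) 2·(5-x)·ln(5-x) = 0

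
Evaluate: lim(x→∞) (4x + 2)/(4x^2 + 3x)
This is an ∞/∞ indeterminate form.

Apply L'Hôpital's rule: differentiate numerator and denominator separately.
  f(x) = 4·x + 2   ⇒   f'(x) = 4
  g(x) = 4·x^2 + 3·x   ⇒   g'(x) = 8·x + 3
  lim(x→∞) f'(x)/g'(x) = lim(x→∞) (4)/(8·x + 3)
  = 0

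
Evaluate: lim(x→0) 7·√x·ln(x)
This is a 0·∞ indeterminate form.

Rewrite 0·∞ as a quotient (0/0 or ∞/∞ form), then apply L'Hôpital's rule:
  lim(x→0) 7·√x·ln(x) = 0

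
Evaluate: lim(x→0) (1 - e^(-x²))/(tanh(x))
This is a 0/0 indeterminate form.

Apply L'Hôpital's rule: differentiate numerator and denominator separately.
  f(x) = 1 - e^(-x^2)   ⇒   f'(x) = 2·x·e^(-x^2)
  g(x) = tanh(x)   ⇒   g'(x) = 1 - tanh(x)^2
  lim(x→0) f'(x)/g'(x) = lim(x→0) (2·x·e^(-x^2))/(1 - tanh(x)^2)
  = 0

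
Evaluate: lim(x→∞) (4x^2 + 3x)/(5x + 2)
This is an ∞/∞ indeterminate form.

Apply L'Hôpital's rule: differentiate numerator and denominator separately.
  f(x) = 4·x^2 + 3·x   ⇒   f'(x) = 8·x + 3
  g(x) = 5·x + 2   ⇒   g'(x) = 5
  lim(x→∞) f'(x)/g'(x) = lim(x→∞) (8·x + 3)/(5)
  = ∞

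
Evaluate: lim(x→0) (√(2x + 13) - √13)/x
This is a standard limit.

Factor or rationalize the expression:
  lim(x→0) (√(2x + 13) - √13)/x = sqrt(13)/13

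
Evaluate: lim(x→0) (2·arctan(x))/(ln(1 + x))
This is a 0/0 indeterminate form.

Apply L'Hôpital's rule: differentiate numerator and denominator separately.
  f(x) = 2·atan(x)   ⇒   f'(x) = 2/(x^2 + 1)
  g(x) = ln(x + 1)   ⇒   g'(x) = 1/(x + 1)
  lim(x→0) f'(x)/g'(x) = lim(x→0) (2/(x^2 + 1))/(1/(x + 1))
  = 2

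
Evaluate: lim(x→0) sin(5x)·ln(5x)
This is a 0·∞ indeterminate form.

Rewrite 0·∞ as a quotient (0/0 or ∞/∞ form), then apply L'Hôpital's rule:
  lim(x→0) sin(5x)·ln(5x) = 0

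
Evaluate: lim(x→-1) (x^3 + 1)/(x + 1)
This is a standard limit.

Factor or rationalize the expression:
  lim(x→-1) (x^3 + 1)/(x + 1) = 3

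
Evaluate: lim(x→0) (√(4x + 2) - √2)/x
This is a standard limit.

Factor or rationalize the expression:
  lim(x→0) (√(4x + 2) - √2)/x = sqrt(2)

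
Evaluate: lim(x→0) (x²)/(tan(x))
This is a 0/0 indeterminate form.

Apply L'Hôpital's rule: differentiate numerator and denominator separately.
  f(x) = x^2   ⇒   f'(x) = 2·x
  g(x) = tan(x)   ⇒   g'(x) = tan(x)^2 + 1
  lim(x→0) f'(x)/g'(x) = lim(x→0) (2·x)/(tan(x)^2 + 1)
  = 0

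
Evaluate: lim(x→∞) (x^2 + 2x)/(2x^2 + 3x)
This is an ∞/∞ indeterminate form.

Apply L'Hôpital's rule: differentiate numerator and denominator separately.
  f(x) = x^2 + 2·x   ⇒   f'(x) = 2·x + 2
  g(x) = 2·x^2 + 3·x   ⇒   g'(x) = 4·x + 3
  lim(x→∞) f'(x)/g'(x) = lim(x→∞) (2·x + 2)/(4·x + 3)
  = 1/2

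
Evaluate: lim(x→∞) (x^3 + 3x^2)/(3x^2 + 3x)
This is an ∞/∞ indeterminate form.

Apply L'Hôpital's rule: differentiate numerator and denominator separately.
  f(x) = x^3 + 3·x^2   ⇒   f'(x) = 3·x^2 + 6·x
  g(x) = 3·x^2 + 3·x   ⇒   g'(x) = 6·x + 3
  lim(x→∞) f'(x)/g'(x) = lim(x→∞) (3·x^2 + 6·x)/(6·x + 3)
  = ∞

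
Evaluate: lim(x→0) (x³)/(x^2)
This is a 0/0 indeterminate form.

Apply L'Hôpital's rule: differentiate numerator and denominator separately.
  f(x) = x^3   ⇒   f'(x) = 3·x^2
  g(x) = x^2   ⇒   g'(x) = 2·x
  lim(x→0) f'(x)/g'(x) = lim(x→0) (3·x^2)/(2·x)
  = 0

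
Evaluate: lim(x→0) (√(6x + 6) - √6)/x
This is a standard limit.

Factor or rationalize the expression:
  lim(x→0) (√(6x + 6) - √6)/x = sqrt(6)/2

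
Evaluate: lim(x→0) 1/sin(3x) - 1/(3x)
This is an ∞-∞ indeterminate form.

Combine fractions or rationalize to convert ∞-∞ to 0/0 form:
  lim(x→0) 1/sin(3x) - 1/(3x) = 0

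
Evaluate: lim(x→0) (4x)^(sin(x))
This is an exponential indeterminate form.

For exponential indeterminate forms, take the natural log:
  Let L = lim(x→0) (4x)^(sin(x))
  Then ln(L) = lim(x→0) [exponent × ln(base)]
  Evaluate using L'Hôpital or standard limits, then exponentiate.
  L = 1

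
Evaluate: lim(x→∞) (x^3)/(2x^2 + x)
This is an ∞/∞ indeterminate form.

Apply L'Hôpital's rule: differentiate numerator and denominator separately.
  f(x) = x^3   ⇒   f'(x) = 3·x^2
  g(x) = 2·x^2 + x   ⇒   g'(x) = 4·x + 1
  lim(x→∞) f'(x)/g'(x) = lim(x→∞) (3·x^2)/(4·x + 1)
  = ∞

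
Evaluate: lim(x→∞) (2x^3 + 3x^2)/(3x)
This is an ∞/∞ indeterminate form.

Apply L'Hôpital's rule: differentiate numerator and denominator separately.
  f(x) = 2·x^3 + 3·x^2   ⇒   f'(x) = 6·x^2 + 6·x
  g(x) = 3·x   ⇒   g'(x) = 3
  lim(x→∞) f'(x)/g'(x) = lim(x→∞) (6·x^2 + 6·x)/(3)
  = ∞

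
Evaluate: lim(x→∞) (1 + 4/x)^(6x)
This is an exponential indeterminate form.

For exponential indeterminate forms, take the natural log:
  Let L = lim(x→∞) (1 + 4/x)^(6x)
  Then ln(L) = lim(x→∞) [exponent × ln(base)]
  Evaluate using L'Hôpital or standard limits, then exponentiate.
  L = e^(24)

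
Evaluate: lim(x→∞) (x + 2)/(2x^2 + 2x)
This is an ∞/∞ indeterminate form.

Apply L'Hôpital's rule: differentiate numerator and denominator separately.
  f(x) = x + 2   ⇒   f'(x) = 1
  g(x) = 2·x^2 + 2·x   ⇒   g'(x) = 4·x + 2
  lim(x→∞) f'(x)/g'(x) = lim(x→∞) (1)/(4·x + 2)
  = 0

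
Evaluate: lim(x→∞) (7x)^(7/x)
This is an exponential indeterminate form.

For exponential indeterminate forms, take the natural log:
  Let L = lim(x→∞) (7x)^(7/x)
  Then ln(L) = lim(x→∞) [exponent × ln(base)]
  Evaluate using L'Hôpital or standard limits, then exponentiate.
  L = 1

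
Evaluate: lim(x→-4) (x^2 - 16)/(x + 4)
This is a standard limit.

Factor or rationalize the expression:
  lim(x→-4) (x^2 - 16)/(x + 4) = -8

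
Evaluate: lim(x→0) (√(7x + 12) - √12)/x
This is a standard limit.

Factor or rationalize the expression:
  lim(x→0) (√(7x + 12) - √12)/x = 7·sqrt(3)/12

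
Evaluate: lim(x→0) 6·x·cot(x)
This is a 0·∞ indeterminate form.

Rewrite 0·∞ as a quotient (0/0 or ∞/∞ form), then apply L'Hôpital's rule:
  lim(x→0) 6·x·cot(x) = 6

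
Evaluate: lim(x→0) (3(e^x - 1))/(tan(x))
This is a 0/0 indeterminate form.

Apply L'Hôpital's rule: differentiate numerator and denominator separately.
  f(x) = 3·e^(x) - 3   ⇒   f'(x) = 3·e^(x)
  g(x) = tan(x)   ⇒   g'(x) = tan(x)^2 + 1
  lim(x→0) f'(x)/g'(x) = lim(x→0) (3·e^(x))/(tan(x)^2 + 1)
  = 3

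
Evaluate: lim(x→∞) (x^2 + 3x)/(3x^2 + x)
This is an ∞/∞ indeterminate form.

Apply L'Hôpital's rule: differentiate numerator and denominator separately.
  f(x) = x^2 + 3·x   ⇒   f'(x) = 2·x + 3
  g(x) = 3·x^2 + x   ⇒   g'(x) = 6·x + 1
  lim(x→∞) f'(x)/g'(x) = lim(x→∞) (2·x + 3)/(6·x + 1)
  = 1/3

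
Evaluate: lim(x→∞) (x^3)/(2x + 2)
This is an ∞/∞ indeterminate form.

Apply L'Hôpital's rule: differentiate numerator and denominator separately.
  f(x) = x^3   ⇒   f'(x) = 3·x^2
  g(x) = 2·x + 2   ⇒   g'(x) = 2
  lim(x→∞) f'(x)/g'(x) = lim(x→∞) (3·x^2)/(2)
  = ∞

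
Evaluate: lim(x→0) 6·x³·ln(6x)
This is a 0·∞ indeterminate form.

Rewrite 0·∞ as a quotient (0/0 or ∞/∞ form), then apply L'Hôpital's rule:
  lim(x→0) 6·x³·ln(6x) = 0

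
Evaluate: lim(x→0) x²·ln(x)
This is a 0·∞ indeterminate form.

Rewrite 0·∞ as a quotient (0/0 or ∞/∞ form), then apply L'Hôpital's rule:
  lim(x→0) x²·ln(x) = 0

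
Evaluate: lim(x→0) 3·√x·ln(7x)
This is a 0·∞ indeterminate form.

Rewrite 0·∞ as a quotient (0/0 or ∞/∞ form), then apply L'Hôpital's rule:
  lim(x→0) 3·√x·ln(7x) = 0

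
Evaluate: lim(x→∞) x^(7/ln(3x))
This is an exponential indeterminate form.

For exponential indeterminate forms, take the natural log:
  Let L = lim(x→∞) x^(7/ln(3x))
  Then ln(L) = lim(x→∞) [exponent × ln(base)]
  Evaluate using L'Hôpital or standard limits, then exponentiate.
  L = e^(7)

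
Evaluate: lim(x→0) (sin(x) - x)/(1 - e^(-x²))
This is a 0/0 indeterminate form.

Apply L'Hôpital's rule: differentiate numerator and denominator separately.
  f(x) = -x + sin(x)   ⇒   f'(x) = cos(x) - 1
  g(x) = 1 - e^(-x^2)   ⇒   g'(x) = 2·x·e^(-x^2)
  lim(x→0) f'(x)/g'(x) = lim(x→0) (cos(x) - 1)/(2·x·e^(-x^2))
  = 0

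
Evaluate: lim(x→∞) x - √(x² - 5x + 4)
This is an ∞-∞ indeterminate form.

Combine fractions or rationalize to convert ∞-∞ to 0/0 form:
  lim(x→∞) x - √(x² - 5x + 4) = 5/2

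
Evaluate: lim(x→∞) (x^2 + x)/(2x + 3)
This is an ∞/∞ indeterminate form.

Apply L'Hôpital's rule: differentiate numerator and denominator separately.
  f(x) = x^2 + x   ⇒   f'(x) = 2·x + 1
  g(x) = 2·x + 3   ⇒   g'(x) = 2
  lim(x→∞) f'(x)/g'(x) = lim(x→∞) (2·x + 1)/(2)
  = ∞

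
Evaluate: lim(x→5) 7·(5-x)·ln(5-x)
This is a 0·∞ indeterminate form.

Rewrite 0·∞ as a quotient (0/0 or ∞/∞ form), then apply L'Hôpital's rule:
  lim(x→5) 7·(5-x)·ln(5-x) = 0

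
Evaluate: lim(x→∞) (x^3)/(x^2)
This is an ∞/∞ indeterminate form.

Apply L'Hôpital's rule: differentiate numerator and denominator separately.
  f(x) = x^3   ⇒   f'(x) = 3·x^2
  g(x) = x^2   ⇒   g'(x) = 2·x
  lim(x→∞) f'(x)/g'(x) = lim(x→∞) (3·x^2)/(2·x)
  = ∞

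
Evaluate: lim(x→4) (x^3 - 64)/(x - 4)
This is a standard limit.

Factor or rationalize the expression:
  lim(x→4) (x^3 - 64)/(x - 4) = 48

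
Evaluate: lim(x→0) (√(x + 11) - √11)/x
This is a standard limit.

Factor or rationalize the expression:
  lim(x→0) (√(x + 11) - √11)/x = sqrt(11)/22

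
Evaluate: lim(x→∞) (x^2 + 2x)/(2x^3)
This is an ∞/∞ indeterminate form.

Apply L'Hôpital's rule: differentiate numerator and denominator separately.
  f(x) = x^2 + 2·x   ⇒   f'(x) = 2·x + 2
  g(x) = 2·x^3   ⇒   g'(x) = 6·x^2
  lim(x→∞) f'(x)/g'(x) = lim(x→∞) (2·x + 2)/(6·x^2)
  = 0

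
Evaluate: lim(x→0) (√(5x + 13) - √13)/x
This is a standard limit.

Factor or rationalize the expression:
  lim(x→0) (√(5x + 13) - √13)/x = 5·sqrt(13)/26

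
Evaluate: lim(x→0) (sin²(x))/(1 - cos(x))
This is a 0/0 indeterminate form.

Apply L'Hôpital's rule: differentiate numerator and denominator separately.
  f(x) = sin(x)^2   ⇒   f'(x) = 2·sin(x)·cos(x)
  g(x) = 1 - cos(x)   ⇒   g'(x) = sin(x)
  lim(x→0) f'(x)/g'(x) = lim(x→0) (2·sin(x)·cos(x))/(sin(x))
  = 2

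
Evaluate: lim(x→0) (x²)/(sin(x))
This is a 0/0 indeterminate form.

Apply L'Hôpital's rule: differentiate numerator and denominator separately.
  f(x) = x^2   ⇒   f'(x) = 2·x
  g(x) = sin(x)   ⇒   g'(x) = cos(x)
  lim(x→0) f'(x)/g'(x) = lim(x→0) (2·x)/(cos(x))
  = 0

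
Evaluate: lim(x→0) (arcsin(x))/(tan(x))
This is a 0/0 indeterminate form.

Apply L'Hôpital's rule: differentiate numerator and denominator separately.
  f(x) = asin(x)   ⇒   f'(x) = 1/sqrt(1 - x^2)
  g(x) = tan(x)   ⇒   g'(x) = tan(x)^2 + 1
  lim(x→0) f'(x)/g'(x) = lim(x→0) (1/sqrt(1 - x^2))/(tan(x)^2 + 1)
  = 1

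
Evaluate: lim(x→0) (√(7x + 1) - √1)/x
This is a standard limit.

Factor or rationalize the expression:
  lim(x→0) (√(7x + 1) - √1)/x = 7/2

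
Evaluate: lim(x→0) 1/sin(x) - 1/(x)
This is an ∞-∞ indeterminate form.

Combine fractions or rationalize to convert ∞-∞ to 0/0 form:
  lim(x→0) 1/sin(x) - 1/(x) = 0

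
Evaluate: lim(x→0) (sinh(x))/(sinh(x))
This is a 0/0 indeterminate form.

Apply L'Hôpital's rule: differentiate numerator and denominator separately.
  f(x) = sinh(x)   ⇒   f'(x) = cosh(x)
  g(x) = sinh(x)   ⇒   g'(x) = cosh(x)
  lim(x→0) f'(x)/g'(x) = lim(x→0) (cosh(x))/(cosh(x))
  = 1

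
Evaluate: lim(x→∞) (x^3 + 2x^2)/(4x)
This is an ∞/∞ indeterminate form.

Apply L'Hôpital's rule: differentiate numerator and denominator separately.
  f(x) = x^3 + 2·x^2   ⇒   f'(x) = 3·x^2 + 4·x
  g(x) = 4·x   ⇒   g'(x) = 4
  lim(x→∞) f'(x)/g'(x) = lim(x→∞) (3·x^2 + 4·x)/(4)
  = ∞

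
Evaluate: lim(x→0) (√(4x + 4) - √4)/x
This is a standard limit.

Factor or rationalize the expression:
  lim(x→0) (√(4x + 4) - √4)/x = 1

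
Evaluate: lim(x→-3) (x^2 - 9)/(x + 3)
This is a standard limit.

Factor or rationalize the expression:
  lim(x→-3) (x^2 - 9)/(x + 3) = -6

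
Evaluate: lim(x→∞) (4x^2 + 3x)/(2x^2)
This is an ∞/∞ indeterminate form.

Apply L'Hôpital's rule: differentiate numerator and denominator separately.
  f(x) = 4·x^2 + 3·x   ⇒   f'(x) = 8·x + 3
  g(x) = 2·x^2   ⇒   g'(x) = 4·x
  lim(x→∞) f'(x)/g'(x) = lim(x→∞) (8·x + 3)/(4·x)
  = 2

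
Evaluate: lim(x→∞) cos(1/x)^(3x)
This is an exponential indeterminate form.

For exponential indeterminate forms, take the natural log:
  Let L = lim(x→∞) cos(1/x)^(3x)
  Then ln(L) = lim(x→∞) [exponent × ln(base)]
  Evaluate using L'Hôpital or standard limits, then exponentiate.
  L = 1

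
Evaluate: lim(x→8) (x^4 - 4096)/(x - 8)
This is a standard limit.

Factor or rationalize the expression:
  lim(x→8) (x^4 - 4096)/(x - 8) = 2048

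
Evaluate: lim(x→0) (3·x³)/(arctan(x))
This is a 0/0 indeterminate form.

Apply L'Hôpital's rule: differentiate numerator and denominator separately.
  f(x) = 3·x^3   ⇒   f'(x) = 9·x^2
  g(x) = atan(x)   ⇒   g'(x) = 1/(x^2 + 1)
  lim(x→0) f'(x)/g'(x) = lim(x→0) (9·x^2)/(1/(x^2 + 1))
  = 0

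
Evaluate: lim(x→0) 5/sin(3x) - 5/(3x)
This is an ∞-∞ indeterminate form.

Combine fractions or rationalize to convert ∞-∞ to 0/0 form:
  lim(x→0) 5/sin(3x) - 5/(3x) = 0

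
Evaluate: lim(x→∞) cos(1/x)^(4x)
This is an exponential indeterminate form.

For exponential indeterminate forms, take the natural log:
  Let L = lim(x→∞) cos(1/x)^(4x)
  Then ln(L) = lim(x→∞) [exponent × ln(base)]
  Evaluate using L'Hôpital or standard limits, then exponentiate.
  L = 1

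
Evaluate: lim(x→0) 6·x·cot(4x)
This is a 0·∞ indeterminate form.

Rewrite 0·∞ as a quotient (0/0 or ∞/∞ form), then apply L'Hôpital's rule:
  lim(x→0) 6·x·cot(4x) = 3/2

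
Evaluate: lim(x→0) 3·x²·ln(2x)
This is a 0·∞ indeterminate form.

Rewrite 0·∞ as a quotient (0/0 or ∞/∞ form), then apply L'Hôpital's rule:
  lim(x→0) 3·x²·ln(2x) = 0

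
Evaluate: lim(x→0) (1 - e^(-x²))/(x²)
This is a 0/0 indeterminate form.

Apply L'Hôpital's rule: differentiate numerator and denominator separately.
  f(x) = 1 - e^(-x^2)   ⇒   f'(x) = 2·x·e^(-x^2)
  g(x) = x^2   ⇒   g'(x) = 2·x
  lim(x→0) f'(x)/g'(x) = lim(x→0) (2·x·e^(-x^2))/(2·x)
  = 1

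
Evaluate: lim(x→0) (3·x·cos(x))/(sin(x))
This is a 0/0 indeterminate form.

Apply L'Hôpital's rule: differentiate numerator and denominator separately.
  f(x) = 3·x·cos(x)   ⇒   f'(x) = -3·x·sin(x) + 3·cos(x)
  g(x) = sin(x)   ⇒   g'(x) = cos(x)
  lim(x→0) f'(x)/g'(x) = lim(x→0) (-3·x·sin(x) + 3·cos(x))/(cos(x))
  = 3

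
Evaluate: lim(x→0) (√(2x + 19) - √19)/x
This is a standard limit.

Factor or rationalize the expression:
  lim(x→0) (√(2x + 19) - √19)/x = sqrt(19)/19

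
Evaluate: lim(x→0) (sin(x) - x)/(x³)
This is a 0/0 indeterminate form.

Apply L'Hôpital's rule: differentiate numerator and denominator separately.
  f(x) = -x + sin(x)   ⇒   f'(x) = cos(x) - 1
  g(x) = x^3   ⇒   g'(x) = 3·x^2
  lim(x→0) f'(x)/g'(x) = lim(x→0) (cos(x) - 1)/(3·x^2)
  = -1/6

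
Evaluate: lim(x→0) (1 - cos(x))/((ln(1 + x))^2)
This is a 0/0 indeterminate form.

Apply L'Hôpital's rule: differentiate numerator and denominator separately.
  f(x) = 1 - cos(x)   ⇒   f'(x) = sin(x)
  g(x) = ln(x + 1)^2   ⇒   g'(x) = 2·ln(x + 1)/(x + 1)
  lim(x→0) f'(x)/g'(x) = lim(x→0) (sin(x))/(2·ln(x + 1)/(x + 1))
  = 1/2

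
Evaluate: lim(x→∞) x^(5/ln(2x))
This is an exponential indeterminate form.

For exponential indeterminate forms, take the natural log:
  Let L = lim(x→∞) x^(5/ln(2x))
  Then ln(L) = lim(x→∞) [exponent × ln(base)]
  Evaluate using L'Hôpital or standard limits, then exponentiate.
  L = e^(5)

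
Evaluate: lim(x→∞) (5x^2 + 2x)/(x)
This is an ∞/∞ indeterminate form.

Apply L'Hôpital's rule: differentiate numerator and denominator separately.
  f(x) = 5·x^2 + 2·x   ⇒   f'(x) = 10·x + 2
  g(x) = x   ⇒   g'(x) = 1
  lim(x→∞) f'(x)/g'(x) = lim(x→∞) (10·x + 2)/(1)
  = ∞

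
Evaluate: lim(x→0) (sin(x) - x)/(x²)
This is a 0/0 indeterminate form.

Apply L'Hôpital's rule: differentiate numerator and denominator separately.
  f(x) = -x + sin(x)   ⇒   f'(x) = cos(x) - 1
  g(x) = x^2   ⇒   g'(x) = 2·x
  lim(x→0) f'(x)/g'(x) = lim(x→0) (cos(x) - 1)/(2·x)
  = 0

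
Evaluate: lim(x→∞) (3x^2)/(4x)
This is an ∞/∞ indeterminate form.

Apply L'Hôpital's rule: differentiate numerator and denominator separately.
  f(x) = 3·x^2   ⇒   f'(x) = 6·x
  g(x) = 4·x   ⇒   g'(x) = 4
  lim(x→∞) f'(x)/g'(x) = lim(x→∞) (6·x)/(4)
  = ∞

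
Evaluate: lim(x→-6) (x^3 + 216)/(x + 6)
This is a standard limit.

Factor or rationalize the expression:
  lim(x→-6) (x^3 + 216)/(x + 6) = 108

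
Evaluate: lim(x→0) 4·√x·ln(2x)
This is a 0·∞ indeterminate form.

Rewrite 0·∞ as a quotient (0/0 or ∞/∞ form), then apply L'Hôpital's rule:
  lim(x→0) 4·√x·ln(2x) = 0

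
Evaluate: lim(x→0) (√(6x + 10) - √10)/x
This is a standard limit.

Factor or rationalize the expression:
  lim(x→0) (√(6x + 10) - √10)/x = 3·sqrt(10)/10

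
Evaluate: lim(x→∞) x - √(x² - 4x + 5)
This is an ∞-∞ indeterminate form.

Combine fractions or rationalize to convert ∞-∞ to 0/0 form:
  lim(x→∞) x - √(x² - 4x + 5) = 2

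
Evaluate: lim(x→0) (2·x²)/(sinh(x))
This is a 0/0 indeterminate form.

Apply L'Hôpital's rule: differentiate numerator and denominator separately.
  f(x) = 2·x^2   ⇒   f'(x) = 4·x
  g(x) = sinh(x)   ⇒   g'(x) = cosh(x)
  lim(x→0) f'(x)/g'(x) = lim(x→0) (4·x)/(cosh(x))
  = 0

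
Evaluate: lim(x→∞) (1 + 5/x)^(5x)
This is an exponential indeterminate form.

For exponential indeterminate forms, take the natural log:
  Let L = lim(x→∞) (1 + 5/x)^(5x)
  Then ln(L) = lim(x→∞) [exponent × ln(base)]
  Evaluate using L'Hôpital or standard limits, then exponentiate.
  L = e^(25)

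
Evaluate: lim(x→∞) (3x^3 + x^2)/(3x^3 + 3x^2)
This is an ∞/∞ indeterminate form.

Apply L'Hôpital's rule: differentiate numerator and denominator separately.
  f(x) = 3·x^3 + x^2   ⇒   f'(x) = 9·x^2 + 2·x
  g(x) = 3·x^3 + 3·x^2   ⇒   g'(x) = 9·x^2 + 6·x
  lim(x→∞) f'(x)/g'(x) = lim(x→∞) (9·x^2 + 2·x)/(9·x^2 + 6·x)
  = 1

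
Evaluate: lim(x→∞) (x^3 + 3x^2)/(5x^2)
This is an ∞/∞ indeterminate form.

Apply L'Hôpital's rule: differentiate numerator and denominator separately.
  f(x) = x^3 + 3·x^2   ⇒   f'(x) = 3·x^2 + 6·x
  g(x) = 5·x^2   ⇒   g'(x) = 10·x
  lim(x→∞) f'(x)/g'(x) = lim(x→∞) (3·x^2 + 6·x)/(10·x)
  = ∞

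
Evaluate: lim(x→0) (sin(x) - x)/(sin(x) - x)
This is a 0/0 indeterminate form.

Apply L'Hôpital's rule: differentiate numerator and denominator separately.
  f(x) = -x + sin(x)   ⇒   f'(x) = cos(x) - 1
  g(x) = -x + sin(x)   ⇒   g'(x) = cos(x) - 1
  lim(x→0) f'(x)/g'(x) = lim(x→0) (cos(x) - 1)/(cos(x) - 1)
  = 1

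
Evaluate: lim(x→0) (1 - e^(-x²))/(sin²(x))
This is a 0/0 indeterminate form.

Apply L'Hôpital's rule: differentiate numerator and denominator separately.
  f(x) = 1 - e^(-x^2)   ⇒   f'(x) = 2·x·e^(-x^2)
  g(x) = sin(x)^2   ⇒   g'(x) = 2·sin(x)·cos(x)
  lim(x→0) f'(x)/g'(x) = lim(x→0) (2·x·e^(-x^2))/(2·sin(x)·cos(x))
  = 1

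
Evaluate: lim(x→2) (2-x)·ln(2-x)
This is a 0·∞ indeterminate form.

Rewrite 0·∞ as a quotient (0/0 or ∞/∞ form), then apply L'Hôpital's rule:
  lim(x→2) (2-x)·ln(2-x) = 0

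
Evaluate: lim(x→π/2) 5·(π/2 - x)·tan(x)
This is a 0·∞ indeterminate form.

Rewrite 0·∞ as a quotient (0/0 or ∞/∞ form), then apply L'Hôpital's rule:
  lim(x→π/2) 5·(π/2 - x)·tan(x) = 5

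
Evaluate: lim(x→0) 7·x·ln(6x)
This is a 0·∞ indeterminate form.

Rewrite 0·∞ as a quotient (0/0 or ∞/∞ form), then apply L'Hôpital's rule:
  lim(x→0) 7·x·ln(6x) = 0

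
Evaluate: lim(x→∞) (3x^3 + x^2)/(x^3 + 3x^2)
This is an ∞/∞ indeterminate form.

Apply L'Hôpital's rule: differentiate numerator and denominator separately.
  f(x) = 3·x^3 + x^2   ⇒   f'(x) = 9·x^2 + 2·x
  g(x) = x^3 + 3·x^2   ⇒   g'(x) = 3·x^2 + 6·x
  lim(x→∞) f'(x)/g'(x) = lim(x→∞) (9·x^2 + 2·x)/(3·x^2 + 6·x)
  = 3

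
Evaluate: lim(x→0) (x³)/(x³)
This is a 0/0 indeterminate form.

Apply L'Hôpital's rule: differentiate numerator and denominator separately.
  f(x) = x^3   ⇒   f'(x) = 3·x^2
  g(x) = x^3   ⇒   g'(x) = 3·x^2
  lim(x→0) f'(x)/g'(x) = lim(x→0) (3·x^2)/(3·x^2)
  = 1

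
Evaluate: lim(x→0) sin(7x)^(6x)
This is an exponential indeterminate form.

For exponential indeterminate forms, take the natural log:
  Let L = lim(x→0) sin(7x)^(6x)
  Then ln(L) = lim(x→0) [exponent × ln(base)]
  Evaluate using L'Hôpital or standard limits, then exponentiate.
  L = 1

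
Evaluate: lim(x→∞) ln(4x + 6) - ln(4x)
This is an ∞-∞ indeterminate form.

Combine fractions or rationalize to convert ∞-∞ to 0/0 form:
  lim(x→∞) ln(4x + 6) - ln(4x) = 0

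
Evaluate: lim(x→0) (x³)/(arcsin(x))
This is a 0/0 indeterminate form.

Apply L'Hôpital's rule: differentiate numerator and denominator separately.
  f(x) = x^3   ⇒   f'(x) = 3·x^2
  g(x) = asin(x)   ⇒   g'(x) = 1/sqrt(1 - x^2)
  lim(x→0) f'(x)/g'(x) = lim(x→0) (3·x^2)/(1/sqrt(1 - x^2))
  = 0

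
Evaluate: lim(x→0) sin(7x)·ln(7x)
This is a 0·∞ indeterminate form.

Rewrite 0·∞ as a quotient (0/0 or ∞/∞ form), then apply L'Hôpital's rule:
  lim(x→0) sin(7x)·ln(7x) = 0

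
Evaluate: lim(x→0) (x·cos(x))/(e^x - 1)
This is a 0/0 indeterminate form.

Apply L'Hôpital's rule: differentiate numerator and denominator separately.
  f(x) = x·cos(x)   ⇒   f'(x) = -x·sin(x) + cos(x)
  g(x) = e^(x) - 1   ⇒   g'(x) = e^(x)
  lim(x→0) f'(x)/g'(x) = lim(x→0) (-x·sin(x) + cos(x))/(e^(x))
  = 1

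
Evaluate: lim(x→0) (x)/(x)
This is a 0/0 indeterminate form.

Apply L'Hôpital's rule: differentiate numerator and denominator separately.
  f(x) = x   ⇒   f'(x) = 1
  g(x) = x   ⇒   g'(x) = 1
  lim(x→0) f'(x)/g'(x) = lim(x→0) (1)/(1)
  = 1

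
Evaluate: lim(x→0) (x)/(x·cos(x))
This is a 0/0 indeterminate form.

Apply L'Hôpital's rule: differentiate numerator and denominator separately.
  f(x) = x   ⇒   f'(x) = 1
  g(x) = x·cos(x)   ⇒   g'(x) = -x·sin(x) + cos(x)
  lim(x→0) f'(x)/g'(x) = lim(x→0) (1)/(-x·sin(x) + cos(x))
  = 1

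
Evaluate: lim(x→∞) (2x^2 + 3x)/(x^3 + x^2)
This is an ∞/∞ indeterminate form.

Apply L'Hôpital's rule: differentiate numerator and denominator separately.
  f(x) = 2·x^2 + 3·x   ⇒   f'(x) = 4·x + 3
  g(x) = x^3 + x^2   ⇒   g'(x) = 3·x^2 + 2·x
  lim(x→∞) f'(x)/g'(x) = lim(x→∞) (4·x + 3)/(3·x^2 + 2·x)
  = 0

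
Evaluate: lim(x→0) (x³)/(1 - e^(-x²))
This is a 0/0 indeterminate form.

Apply L'Hôpital's rule: differentiate numerator and denominator separately.
  f(x) = x^3   ⇒   f'(x) = 3·x^2
  g(x) = 1 - e^(-x^2)   ⇒   g'(x) = 2·x·e^(-x^2)
  lim(x→0) f'(x)/g'(x) = lim(x→0) (3·x^2)/(2·x·e^(-x^2))
  = 0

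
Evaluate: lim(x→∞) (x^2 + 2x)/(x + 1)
This is an ∞/∞ indeterminate form.

Apply L'Hôpital's rule: differentiate numerator and denominator separately.
  f(x) = x^2 + 2·x   ⇒   f'(x) = 2·x + 2
  g(x) = x + 1   ⇒   g'(x) = 1
  lim(x→∞) f'(x)/g'(x) = lim(x→∞) (2·x + 2)/(1)
  = ∞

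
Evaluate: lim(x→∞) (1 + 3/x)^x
This is an exponential indeterminate form.

For exponential indeterminate forms, take the natural log:
  Let L = lim(x→∞) (1 + 3/x)^x
  Then ln(L) = lim(x→∞) [exponent × ln(base)]
  Evaluate using L'Hôpital or standard limits, then exponentiate.
  L = e^(3)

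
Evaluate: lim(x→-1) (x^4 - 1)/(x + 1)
This is a standard limit.

Factor or rationalize the expression:
  lim(x→-1) (x^4 - 1)/(x + 1) = -4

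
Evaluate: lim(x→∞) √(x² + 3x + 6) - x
This is an ∞-∞ indeterminate form.

Combine fractions or rationalize to convert ∞-∞ to 0/0 form:
  lim(x→∞) √(x² + 3x + 6) - x = 3/2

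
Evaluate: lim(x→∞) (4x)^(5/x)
This is an exponential indeterminate form.

For exponential indeterminate forms, take the natural log:
  Let L = lim(x→∞) (4x)^(5/x)
  Then ln(L) = lim(x→∞) [exponent × ln(base)]
  Evaluate using L'Hôpital or standard limits, then exponentiate.
  L = 1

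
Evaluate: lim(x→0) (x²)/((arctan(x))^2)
This is a 0/0 indeterminate form.

Apply L'Hôpital's rule: differentiate numerator and denominator separately.
  f(x) = x^2   ⇒   f'(x) = 2·x
  g(x) = atan(x)^2   ⇒   g'(x) = 2·atan(x)/(x^2 + 1)
  lim(x→0) f'(x)/g'(x) = lim(x→0) (2·x)/(2·atan(x)/(x^2 + 1))
  = 1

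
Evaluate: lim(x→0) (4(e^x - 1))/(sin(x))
This is a 0/0 indeterminate form.

Apply L'Hôpital's rule: differentiate numerator and denominator separately.
  f(x) = 4·e^(x) - 4   ⇒   f'(x) = 4·e^(x)
  g(x) = sin(x)   ⇒   g'(x) = cos(x)
  lim(x→0) f'(x)/g'(x) = lim(x→0) (4·e^(x))/(cos(x))
  = 4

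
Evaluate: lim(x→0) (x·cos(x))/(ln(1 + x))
This is a 0/0 indeterminate form.

Apply L'Hôpital's rule: differentiate numerator and denominator separately.
  f(x) = x·cos(x)   ⇒   f'(x) = -x·sin(x) + cos(x)
  g(x) = ln(x + 1)   ⇒   g'(x) = 1/(x + 1)
  lim(x→0) f'(x)/g'(x) = lim(x→0) (-x·sin(x) + cos(x))/(1/(x + 1))
  = 1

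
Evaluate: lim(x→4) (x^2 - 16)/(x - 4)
This is a standard limit.

Factor or rationalize the expression:
  lim(x→4) (x^2 - 16)/(x - 4) = 8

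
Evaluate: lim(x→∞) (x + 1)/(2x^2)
This is an ∞/∞ indeterminate form.

Apply L'Hôpital's rule: differentiate numerator and denominator separately.
  f(x) = x + 1   ⇒   f'(x) = 1
  g(x) = 2·x^2   ⇒   g'(x) = 4·x
  lim(x→∞) f'(x)/g'(x) = lim(x→∞) (1)/(4·x)
  = 0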